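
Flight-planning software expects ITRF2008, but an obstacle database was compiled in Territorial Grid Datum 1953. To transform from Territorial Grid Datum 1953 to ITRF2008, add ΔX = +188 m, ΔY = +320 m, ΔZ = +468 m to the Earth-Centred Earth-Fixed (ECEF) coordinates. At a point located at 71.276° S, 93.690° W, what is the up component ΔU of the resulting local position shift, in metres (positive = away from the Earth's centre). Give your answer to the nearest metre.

The local up (radial) axis is (cos φ cos λ, cos φ sin λ, sin φ), giving ΔU = -3.884 − 102.510 − 443.232 = -549.63 m.

ΔU = -550 m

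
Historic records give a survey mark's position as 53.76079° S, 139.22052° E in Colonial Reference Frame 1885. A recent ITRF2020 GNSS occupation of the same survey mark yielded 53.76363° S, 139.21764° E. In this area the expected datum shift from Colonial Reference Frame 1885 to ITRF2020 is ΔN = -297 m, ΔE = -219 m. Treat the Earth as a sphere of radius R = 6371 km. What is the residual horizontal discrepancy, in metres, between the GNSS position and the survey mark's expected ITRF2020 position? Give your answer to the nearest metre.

35 m

Observed coordinate differences: Δφ = -0.00284°, Δλ = -0.00288°.
Converting to metres (1° lat = 111195 m, cos φ = 0.591158): observed ΔN = -315.8 m, observed ΔE = -189.3 m.
Subtracting the expected shift leaves a residual of -315.8 − (-297) = -18.8 m north and -189.3 − (-219) = 29.7 m east.
Residual distance = √((-18.8)² + 29.7²) = 35.1 m.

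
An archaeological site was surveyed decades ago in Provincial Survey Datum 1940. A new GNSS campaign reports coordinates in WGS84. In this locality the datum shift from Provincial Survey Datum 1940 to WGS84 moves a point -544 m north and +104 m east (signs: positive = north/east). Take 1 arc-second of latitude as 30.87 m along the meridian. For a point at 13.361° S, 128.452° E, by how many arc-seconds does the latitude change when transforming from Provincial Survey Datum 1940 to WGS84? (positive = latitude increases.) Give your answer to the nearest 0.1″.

Δφ = -17.6″

1″ of latitude = 30.87 m, so Δφ = -544.0 / 30.87 = -17.622″.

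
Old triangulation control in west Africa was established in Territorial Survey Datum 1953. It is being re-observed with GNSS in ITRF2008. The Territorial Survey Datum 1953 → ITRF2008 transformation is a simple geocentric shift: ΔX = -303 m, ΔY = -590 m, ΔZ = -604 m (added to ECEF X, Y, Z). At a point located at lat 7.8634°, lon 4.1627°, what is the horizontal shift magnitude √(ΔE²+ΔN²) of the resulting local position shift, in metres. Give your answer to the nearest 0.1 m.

790.3 m

At φ = 7.8634°, λ = 4.1627°: sin φ = 0.136812, cos φ = 0.990597, sin λ = 0.072589, cos λ = 0.997362.
ΔE = −sin λ·ΔX + cos λ·ΔY = −(0.072589)·(-303) + (0.997362)·(-590) = -566.45 m.
ΔN = −sin φ cos λ·ΔX − sin φ sin λ·ΔY + cos φ·ΔZ = −(0.136812)(0.997362)(-303) − (0.136812)(0.072589)(-590) + (0.990597)(-604) = -551.12 m.
Horizontal magnitude = √(ΔE² + ΔN²) = √((-566.45)² + (-551.12)²) = 790.31 m.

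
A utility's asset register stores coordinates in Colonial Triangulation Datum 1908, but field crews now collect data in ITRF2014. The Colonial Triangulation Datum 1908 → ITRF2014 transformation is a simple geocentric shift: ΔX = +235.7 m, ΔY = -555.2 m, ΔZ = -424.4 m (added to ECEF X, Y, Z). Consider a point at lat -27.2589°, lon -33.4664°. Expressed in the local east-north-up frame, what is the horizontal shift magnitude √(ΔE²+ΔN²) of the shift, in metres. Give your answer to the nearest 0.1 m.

364.2 m

The local east axis at (φ, λ) is (−sin λ, cos λ, 0), so ΔE = −sin(-33.4664°)·235.7 + cos(-33.4664°)·(-555.2) = -333.18 m.
The local north axis is (−sin φ cos λ, −sin φ sin λ, cos φ), giving ΔN = 90.056 + 140.227 − 377.269 = -146.99 m.
Horizontal magnitude = √(ΔE² + ΔN²) = √((-333.18)² + (-146.99)²) = 364.16 m.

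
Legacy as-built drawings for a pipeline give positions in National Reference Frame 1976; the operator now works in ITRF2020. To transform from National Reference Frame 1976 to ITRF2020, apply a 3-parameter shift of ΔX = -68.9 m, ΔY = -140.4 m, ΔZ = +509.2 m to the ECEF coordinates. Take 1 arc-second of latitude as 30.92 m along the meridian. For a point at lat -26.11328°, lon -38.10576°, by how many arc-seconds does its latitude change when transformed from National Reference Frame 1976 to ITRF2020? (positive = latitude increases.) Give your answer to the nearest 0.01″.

Δφ = 15.25″

sin φ = -0.440147, cos φ = 0.897926, sin λ = -0.617115, cos λ = 0.786873.
North component: ΔN = −sin φ cos λ·ΔX − sin φ sin λ·ΔY + cos φ·ΔZ = −(-0.440147)(0.786873)(-68.9) − (-0.440147)(-0.617115)(-140.4) + (0.897926)(509.2) = 471.50 m.
1° of latitude spans 3600 × 30.92 = 111312 m, so Δφ = 471.50 / 111312 × 3600 = 15.249″.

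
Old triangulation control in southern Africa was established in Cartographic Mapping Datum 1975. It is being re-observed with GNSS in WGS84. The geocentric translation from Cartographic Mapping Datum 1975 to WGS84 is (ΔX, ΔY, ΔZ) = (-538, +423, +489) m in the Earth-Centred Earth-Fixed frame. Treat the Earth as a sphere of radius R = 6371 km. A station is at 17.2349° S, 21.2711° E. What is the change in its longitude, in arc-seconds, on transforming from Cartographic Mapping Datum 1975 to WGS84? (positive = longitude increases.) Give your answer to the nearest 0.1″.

sin φ = -0.296290, cos φ = 0.955098, sin λ = 0.362781, cos λ = 0.931874.
East component: ΔE = −sin λ·ΔX + cos λ·ΔY = −(0.362781)(-538) + (0.931874)(423) = 589.36 m.
1° of latitude spans πR/180 = 111195 m; at latitude φ, 1° of longitude spans that × cos φ = 106202.1 m, so Δλ = 589.36 / 106202.1 × 3600 = 19.978″.

Δλ = 20.0″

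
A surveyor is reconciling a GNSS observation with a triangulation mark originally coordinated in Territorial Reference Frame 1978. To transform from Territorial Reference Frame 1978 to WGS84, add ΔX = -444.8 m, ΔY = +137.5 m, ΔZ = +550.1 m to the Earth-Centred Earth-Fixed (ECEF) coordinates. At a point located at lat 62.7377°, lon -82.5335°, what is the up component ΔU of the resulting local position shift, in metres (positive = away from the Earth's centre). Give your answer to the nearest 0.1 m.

ΔU = 400.1 m

At φ = 62.7377°, λ = -82.5335°: sin φ = 0.888919, cos φ = 0.458065, sin λ = -0.991521, cos λ = 0.129946.
ΔU = cos φ cos λ·ΔX + cos φ sin λ·ΔY + sin φ·ΔZ = (0.458065)(0.129946)(-444.8) + (0.458065)(-0.991521)(137.5) + (0.888919)(550.1) = 400.07 m.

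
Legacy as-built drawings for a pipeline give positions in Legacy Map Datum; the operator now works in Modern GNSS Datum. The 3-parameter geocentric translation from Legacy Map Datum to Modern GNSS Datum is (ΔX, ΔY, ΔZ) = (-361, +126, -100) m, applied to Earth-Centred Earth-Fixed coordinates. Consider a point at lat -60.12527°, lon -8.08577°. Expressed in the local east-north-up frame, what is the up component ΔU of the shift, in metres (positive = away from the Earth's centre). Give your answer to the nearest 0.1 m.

ΔU = -100.1 m

The local up (radial) axis is (cos φ cos λ, cos φ sin λ, sin φ), giving ΔU = -178.028 − 8.828 + 86.712 = -100.14 m.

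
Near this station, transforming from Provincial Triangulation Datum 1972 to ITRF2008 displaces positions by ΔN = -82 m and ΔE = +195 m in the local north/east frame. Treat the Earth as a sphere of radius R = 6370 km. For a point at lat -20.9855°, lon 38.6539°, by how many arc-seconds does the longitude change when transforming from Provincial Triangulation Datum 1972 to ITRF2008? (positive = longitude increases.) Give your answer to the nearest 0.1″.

Δλ = 6.8″

At latitude -20.9855°, cos φ = 0.933671.
One radian of longitude at latitude φ spans R cos φ, so Δλ = ΔE / (R cos φ) = 195.0 / (6370000 × 0.933671) = 3.2787e-05 rad = 6.763″.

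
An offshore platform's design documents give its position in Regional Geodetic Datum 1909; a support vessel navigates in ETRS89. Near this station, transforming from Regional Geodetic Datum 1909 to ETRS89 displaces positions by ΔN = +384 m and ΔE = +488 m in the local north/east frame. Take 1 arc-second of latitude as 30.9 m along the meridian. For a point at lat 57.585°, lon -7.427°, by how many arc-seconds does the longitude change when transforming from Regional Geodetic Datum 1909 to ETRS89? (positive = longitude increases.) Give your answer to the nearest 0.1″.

At latitude 57.585°, cos φ = 0.536048.
1″ of longitude at this latitude = 30.90 × cos φ = 16.5639 m, so Δλ = 488.0 / 16.5639 = 29.462″.

Δλ = 29.5″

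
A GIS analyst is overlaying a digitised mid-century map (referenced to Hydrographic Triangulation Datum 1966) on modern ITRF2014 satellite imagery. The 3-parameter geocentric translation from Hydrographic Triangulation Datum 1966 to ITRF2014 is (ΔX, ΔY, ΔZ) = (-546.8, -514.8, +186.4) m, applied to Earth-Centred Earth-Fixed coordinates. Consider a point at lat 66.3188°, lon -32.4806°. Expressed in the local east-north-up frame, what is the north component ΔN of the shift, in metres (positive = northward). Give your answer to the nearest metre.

At φ = 66.3188°, λ = -32.4806°: sin φ = 0.915794, cos φ = 0.401647, sin λ = -0.537014, cos λ = 0.843573.
ΔN = −sin φ cos λ·ΔX − sin φ sin λ·ΔY + cos φ·ΔZ = −(0.915794)(0.843573)(-546.8) − (0.915794)(-0.537014)(-514.8) + (0.401647)(186.4) = 244.12 m.

ΔN = 244 m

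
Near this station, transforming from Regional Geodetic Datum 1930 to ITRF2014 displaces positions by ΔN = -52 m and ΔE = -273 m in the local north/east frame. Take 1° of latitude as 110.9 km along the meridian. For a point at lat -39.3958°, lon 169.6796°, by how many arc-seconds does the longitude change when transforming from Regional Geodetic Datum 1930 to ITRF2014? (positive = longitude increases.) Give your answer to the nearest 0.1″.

At latitude -39.3958°, cos φ = 0.772780.
1° of longitude at this latitude = 110.9 × cos φ = 85.70 km, so Δλ = -273.0 / 85701.3 = -0.0031855° = -11.468″.

Δλ = -11.5″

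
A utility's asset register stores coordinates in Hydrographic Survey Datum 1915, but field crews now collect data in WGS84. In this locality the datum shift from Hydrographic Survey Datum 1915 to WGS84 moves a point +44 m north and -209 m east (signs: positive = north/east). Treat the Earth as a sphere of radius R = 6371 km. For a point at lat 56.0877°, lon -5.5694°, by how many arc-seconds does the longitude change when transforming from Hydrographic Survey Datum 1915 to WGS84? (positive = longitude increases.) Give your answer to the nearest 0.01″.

Δλ = -12.13″

At latitude 56.0877°, cos φ = 0.557923.
One radian of longitude at latitude φ spans R cos φ, so Δλ = ΔE / (R cos φ) = -209.0 / (6371000 × 0.557923) = -5.8798e-05 rad = -12.128″.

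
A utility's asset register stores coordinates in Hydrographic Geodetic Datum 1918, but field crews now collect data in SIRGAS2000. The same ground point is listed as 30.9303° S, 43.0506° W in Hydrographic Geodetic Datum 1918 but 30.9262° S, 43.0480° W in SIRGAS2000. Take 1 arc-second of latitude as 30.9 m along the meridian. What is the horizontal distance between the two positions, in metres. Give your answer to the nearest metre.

519 m

Δφ = -30.9262° − -30.9303° = +0.0041°; Δλ = -43.0480° − -43.0506° = +0.0026°.
1° of latitude = 3600 × 30.90 = 111240 m.
ΔN = Δφ × 111240 = 456.1 m; ΔE = Δλ × 111240 × cos(-30.9303°) = +0.0026 × 111240 × 0.857793 = 248.1 m.
Distance = √(ΔE² + ΔN²) = √(248.1² + 456.1²) = 519.2 m.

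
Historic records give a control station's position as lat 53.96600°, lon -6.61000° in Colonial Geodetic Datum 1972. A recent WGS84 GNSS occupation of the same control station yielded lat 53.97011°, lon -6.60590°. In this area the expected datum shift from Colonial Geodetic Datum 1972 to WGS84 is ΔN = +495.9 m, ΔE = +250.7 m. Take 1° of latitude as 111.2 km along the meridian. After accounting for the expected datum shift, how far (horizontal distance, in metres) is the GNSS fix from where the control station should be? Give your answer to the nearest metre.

Observed coordinate differences: Δφ = +0.00411°, Δλ = +0.00410°.
Converting to metres (1° lat = 111200 m, cos φ = 0.588265): observed ΔN = 457.0 m, observed ΔE = 268.2 m.
Subtracting the expected shift leaves a residual of 457.0 − (495.9) = -38.9 m north and 268.2 − (250.7) = 17.5 m east.
Residual distance = √((-38.9)² + 17.5²) = 42.6 m.

43 m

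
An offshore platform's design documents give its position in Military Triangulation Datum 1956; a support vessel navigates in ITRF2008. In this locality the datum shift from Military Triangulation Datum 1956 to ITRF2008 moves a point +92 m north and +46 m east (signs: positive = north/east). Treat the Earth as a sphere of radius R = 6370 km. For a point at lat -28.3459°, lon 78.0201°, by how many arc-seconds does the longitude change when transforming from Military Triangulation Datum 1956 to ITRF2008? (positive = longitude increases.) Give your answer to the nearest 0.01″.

At latitude -28.3459°, cos φ = 0.880097.
One radian of longitude at latitude φ spans R cos φ, so Δλ = ΔE / (R cos φ) = 46.0 / (6370000 × 0.880097) = 8.2052e-06 rad = 1.692″.

Δλ = 1.69″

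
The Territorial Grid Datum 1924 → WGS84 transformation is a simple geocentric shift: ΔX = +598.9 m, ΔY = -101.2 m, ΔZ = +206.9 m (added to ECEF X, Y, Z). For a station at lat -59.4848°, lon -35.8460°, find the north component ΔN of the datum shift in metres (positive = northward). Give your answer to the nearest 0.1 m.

ΔN = 574.3 m

At φ = -59.4848°, λ = -35.8460°: sin φ = -0.861494, cos φ = 0.507767, sin λ = -0.585609, cos λ = 0.810594.
ΔN = −sin φ cos λ·ΔX − sin φ sin λ·ΔY + cos φ·ΔZ = −(-0.861494)(0.810594)(598.9) − (-0.861494)(-0.585609)(-101.2) + (0.507767)(206.9) = 574.34 m.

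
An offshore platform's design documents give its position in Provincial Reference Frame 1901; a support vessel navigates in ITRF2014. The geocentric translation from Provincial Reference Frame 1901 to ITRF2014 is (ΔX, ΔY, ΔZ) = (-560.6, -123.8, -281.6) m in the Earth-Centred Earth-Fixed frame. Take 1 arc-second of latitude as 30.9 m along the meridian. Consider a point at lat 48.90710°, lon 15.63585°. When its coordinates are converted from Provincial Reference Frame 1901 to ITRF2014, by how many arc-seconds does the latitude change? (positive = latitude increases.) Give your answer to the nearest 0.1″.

sin φ = 0.753645, cos φ = 0.657282, sin λ = 0.269522, cos λ = 0.962994.
North component: ΔN = −sin φ cos λ·ΔX − sin φ sin λ·ΔY + cos φ·ΔZ = −(0.753645)(0.962994)(-560.6) − (0.753645)(0.269522)(-123.8) + (0.657282)(-281.6) = 246.91 m.
1° of latitude spans 3600 × 30.90 = 111240 m, so Δφ = 246.91 / 111240 × 3600 = 7.991″.

Δφ = 8.0″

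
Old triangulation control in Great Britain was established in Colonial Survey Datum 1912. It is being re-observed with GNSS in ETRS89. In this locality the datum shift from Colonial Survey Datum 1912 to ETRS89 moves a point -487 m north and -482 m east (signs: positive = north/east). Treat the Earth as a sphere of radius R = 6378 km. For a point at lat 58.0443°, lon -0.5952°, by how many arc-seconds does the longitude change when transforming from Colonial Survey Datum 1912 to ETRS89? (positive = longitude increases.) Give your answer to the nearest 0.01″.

At latitude 58.0443°, cos φ = 0.529263.
One radian of longitude at latitude φ spans R cos φ, so Δλ = ΔE / (R cos φ) = -482.0 / (6378000 × 0.529263) = -1.4279e-04 rad = -29.452″.

Δλ = -29.45″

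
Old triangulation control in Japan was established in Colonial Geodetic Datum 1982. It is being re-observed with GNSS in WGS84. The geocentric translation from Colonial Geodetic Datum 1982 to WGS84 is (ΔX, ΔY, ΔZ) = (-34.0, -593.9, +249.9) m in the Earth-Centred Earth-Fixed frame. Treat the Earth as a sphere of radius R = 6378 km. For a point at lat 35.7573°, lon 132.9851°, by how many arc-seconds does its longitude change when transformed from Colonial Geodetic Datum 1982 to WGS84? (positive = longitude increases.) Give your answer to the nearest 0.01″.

sin φ = 0.584353, cos φ = 0.811500, sin λ = 0.731531, cos λ = -0.681808.
East component: ΔE = −sin λ·ΔX + cos λ·ΔY = −(0.731531)(-34.0) + (-0.681808)(-593.9) = 429.80 m.
1° of latitude spans πR/180 = 111317 m; at latitude φ, 1° of longitude spans that × cos φ = 90333.8 m, so Δλ = 429.80 / 90333.8 × 3600 = 17.128″.

Δλ = 17.13″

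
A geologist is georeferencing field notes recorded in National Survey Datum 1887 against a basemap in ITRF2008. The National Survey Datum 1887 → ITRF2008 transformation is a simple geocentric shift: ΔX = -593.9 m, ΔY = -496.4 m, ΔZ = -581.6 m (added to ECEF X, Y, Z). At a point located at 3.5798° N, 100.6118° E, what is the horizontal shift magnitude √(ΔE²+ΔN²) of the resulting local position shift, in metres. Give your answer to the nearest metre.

At φ = 3.5798°, λ = 100.6118°: sin φ = 0.062439, cos φ = 0.998049, sin λ = 0.982897, cos λ = -0.184154.
ΔE = −sin λ·ΔX + cos λ·ΔY = −(0.982897)·(-593.9) + (-0.184154)·(-496.4) = 675.16 m.
ΔN = −sin φ cos λ·ΔX − sin φ sin λ·ΔY + cos φ·ΔZ = −(0.062439)(-0.184154)(-593.9) − (0.062439)(0.982897)(-496.4) + (0.998049)(-581.6) = -556.83 m.
Horizontal magnitude = √(ΔE² + ΔN²) = √(675.16² + (-556.83)²) = 875.15 m.

875 m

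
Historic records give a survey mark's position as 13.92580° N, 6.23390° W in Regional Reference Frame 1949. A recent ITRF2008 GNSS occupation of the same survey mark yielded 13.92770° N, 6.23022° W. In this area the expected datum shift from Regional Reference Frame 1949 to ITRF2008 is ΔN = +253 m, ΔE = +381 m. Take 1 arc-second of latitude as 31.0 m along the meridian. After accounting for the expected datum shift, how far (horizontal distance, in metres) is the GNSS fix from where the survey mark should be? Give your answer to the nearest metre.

45 m

Observed coordinate differences: Δφ = +0.00190°, Δλ = +0.00368°.
Converting to metres (1° lat = 111600 m, cos φ = 0.970608): observed ΔN = 212.0 m, observed ΔE = 398.6 m.
Subtracting the expected shift leaves a residual of 212.0 − (253) = -41.0 m north and 398.6 − (381) = 17.6 m east.
Residual distance = √((-41.0)² + 17.6²) = 44.6 m.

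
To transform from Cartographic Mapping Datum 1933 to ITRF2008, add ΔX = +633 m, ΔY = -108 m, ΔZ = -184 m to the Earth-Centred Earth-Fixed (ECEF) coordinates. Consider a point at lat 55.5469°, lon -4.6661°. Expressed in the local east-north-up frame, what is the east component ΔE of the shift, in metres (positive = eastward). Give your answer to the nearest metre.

The local east axis at (φ, λ) is (−sin λ, cos λ, 0), so ΔE = −sin(-4.6661°)·633 + cos(-4.6661°)·(-108) = -56.15 m.

ΔE = -56 m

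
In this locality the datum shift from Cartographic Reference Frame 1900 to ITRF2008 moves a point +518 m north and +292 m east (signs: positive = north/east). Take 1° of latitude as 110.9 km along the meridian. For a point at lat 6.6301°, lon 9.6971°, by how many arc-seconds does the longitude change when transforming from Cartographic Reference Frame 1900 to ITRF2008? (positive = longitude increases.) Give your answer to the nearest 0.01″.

At latitude 6.6301°, cos φ = 0.993312.
1° of longitude at this latitude = 110.9 × cos φ = 110.16 km, so Δλ = 292.0 / 110158.3 = 0.0026507° = 9.543″.

Δλ = 9.54″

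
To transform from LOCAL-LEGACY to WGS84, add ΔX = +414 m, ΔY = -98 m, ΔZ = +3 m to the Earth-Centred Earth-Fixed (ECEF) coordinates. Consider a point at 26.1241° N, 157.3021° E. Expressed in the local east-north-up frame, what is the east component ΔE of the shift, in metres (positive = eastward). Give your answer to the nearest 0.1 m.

The local east axis at (φ, λ) is (−sin λ, cos λ, 0), so ΔE = −sin(157.3021°)·414 + cos(157.3021°)·(-98) = -69.34 m.

ΔE = -69.3 m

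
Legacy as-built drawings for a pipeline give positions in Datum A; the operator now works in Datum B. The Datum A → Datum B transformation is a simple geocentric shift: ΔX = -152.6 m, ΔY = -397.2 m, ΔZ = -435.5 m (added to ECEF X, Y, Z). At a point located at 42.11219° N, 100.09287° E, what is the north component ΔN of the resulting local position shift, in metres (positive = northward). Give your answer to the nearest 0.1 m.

ΔN = -78.8 m

At φ = 42.11219°, λ = 100.09287°: sin φ = 0.670584, cos φ = 0.741833, sin λ = 0.984525, cos λ = -0.175244.
ΔN = −sin φ cos λ·ΔX − sin φ sin λ·ΔY + cos φ·ΔZ = −(0.670584)(-0.175244)(-152.6) − (0.670584)(0.984525)(-397.2) + (0.741833)(-435.5) = -78.77 m.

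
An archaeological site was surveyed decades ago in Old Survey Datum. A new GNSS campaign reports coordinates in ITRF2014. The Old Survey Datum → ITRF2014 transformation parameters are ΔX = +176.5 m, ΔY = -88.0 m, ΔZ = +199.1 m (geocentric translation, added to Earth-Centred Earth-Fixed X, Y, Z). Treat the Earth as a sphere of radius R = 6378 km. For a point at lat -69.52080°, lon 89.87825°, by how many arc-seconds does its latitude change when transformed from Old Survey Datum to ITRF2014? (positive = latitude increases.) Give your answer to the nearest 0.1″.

Δφ = -0.4″

sin φ = -0.936799, cos φ = 0.349867, sin λ = 0.999998, cos λ = 0.002125.
North component: ΔN = −sin φ cos λ·ΔX − sin φ sin λ·ΔY + cos φ·ΔZ = −(-0.936799)(0.002125)(176.5) − (-0.936799)(0.999998)(-88.0) + (0.349867)(199.1) = -12.43 m.
1° of latitude spans πR/180 = 111317 m, so Δφ = -12.43 / 111317 × 3600 = -0.402″.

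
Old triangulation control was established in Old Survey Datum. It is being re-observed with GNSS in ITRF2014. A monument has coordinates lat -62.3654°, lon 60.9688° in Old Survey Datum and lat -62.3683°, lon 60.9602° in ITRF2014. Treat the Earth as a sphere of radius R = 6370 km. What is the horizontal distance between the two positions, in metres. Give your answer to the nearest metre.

Δφ = -62.3683° − -62.3654° = -0.0029°; Δλ = 60.9602° − 60.9688° = -0.0086°.
1° along a meridian = πR/180 = 111177 m.
ΔN = Δφ × 111177 = -322.4 m; ΔE = Δλ × 111177 × cos(-62.3654°) = -0.0086 × 111177 × 0.463831 = -443.5 m.
Distance = √(ΔE² + ΔN²) = √((-443.5)² + (-322.4)²) = 548.3 m.

548 m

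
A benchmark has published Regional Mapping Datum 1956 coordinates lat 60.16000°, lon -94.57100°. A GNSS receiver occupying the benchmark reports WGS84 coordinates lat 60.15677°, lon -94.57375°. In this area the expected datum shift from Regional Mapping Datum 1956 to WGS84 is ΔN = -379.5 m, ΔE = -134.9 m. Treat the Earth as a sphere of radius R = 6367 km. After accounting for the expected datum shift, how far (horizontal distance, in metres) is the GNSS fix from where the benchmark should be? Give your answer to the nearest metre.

27 m

Observed coordinate differences: Δφ = -0.00323°, Δλ = -0.00275°.
Converting to metres (1° lat = 111125 m, cos φ = 0.497580): observed ΔN = -358.9 m, observed ΔE = -152.1 m.
Subtracting the expected shift leaves a residual of -358.9 − (-379.5) = 20.6 m north and -152.1 − (-134.9) = -17.2 m east.
Residual distance = √(20.6² + (-17.2)²) = 26.8 m.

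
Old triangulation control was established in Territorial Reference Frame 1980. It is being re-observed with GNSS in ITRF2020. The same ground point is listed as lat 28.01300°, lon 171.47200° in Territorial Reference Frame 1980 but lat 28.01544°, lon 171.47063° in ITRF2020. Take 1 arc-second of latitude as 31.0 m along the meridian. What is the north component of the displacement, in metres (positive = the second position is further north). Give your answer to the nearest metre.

Δφ = 28.01544° − 28.01300° = +0.00244°; Δλ = 171.47063° − 171.47200° = -0.00137°.
1° of latitude = 3600 × 31.00 = 111600 m.
ΔN = Δφ × 111600 = 272.3 m; ΔE = Δλ × 111600 × cos(28.01300°) = -0.00137 × 111600 × 0.882841 = -135.0 m.

ΔN = 272 m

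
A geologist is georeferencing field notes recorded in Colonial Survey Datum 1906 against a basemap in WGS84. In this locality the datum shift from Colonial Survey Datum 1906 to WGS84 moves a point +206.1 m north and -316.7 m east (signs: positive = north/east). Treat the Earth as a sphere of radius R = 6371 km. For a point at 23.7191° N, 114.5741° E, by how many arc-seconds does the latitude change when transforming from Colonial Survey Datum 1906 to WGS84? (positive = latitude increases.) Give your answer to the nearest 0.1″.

Δφ = 6.7″

On a sphere of radius R, 1 rad of latitude = R, so Δφ = ΔN / R = 206.1 / 6371000 = 3.2350e-05 rad = 6.673″.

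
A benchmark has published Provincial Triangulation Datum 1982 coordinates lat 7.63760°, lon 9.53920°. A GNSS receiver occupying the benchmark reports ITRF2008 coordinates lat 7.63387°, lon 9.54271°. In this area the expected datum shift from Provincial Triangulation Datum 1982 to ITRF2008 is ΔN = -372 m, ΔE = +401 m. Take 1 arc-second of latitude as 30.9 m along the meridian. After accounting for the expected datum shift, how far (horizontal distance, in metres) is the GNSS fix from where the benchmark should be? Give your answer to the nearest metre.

Observed coordinate differences: Δφ = -0.00373°, Δλ = +0.00351°.
Converting to metres (1° lat = 111240 m, cos φ = 0.991129): observed ΔN = -414.9 m, observed ΔE = 387.0 m.
Subtracting the expected shift leaves a residual of -414.9 − (-372) = -42.9 m north and 387.0 − (401) = -14.0 m east.
Residual distance = √((-42.9)² + (-14.0)²) = 45.2 m.

45 m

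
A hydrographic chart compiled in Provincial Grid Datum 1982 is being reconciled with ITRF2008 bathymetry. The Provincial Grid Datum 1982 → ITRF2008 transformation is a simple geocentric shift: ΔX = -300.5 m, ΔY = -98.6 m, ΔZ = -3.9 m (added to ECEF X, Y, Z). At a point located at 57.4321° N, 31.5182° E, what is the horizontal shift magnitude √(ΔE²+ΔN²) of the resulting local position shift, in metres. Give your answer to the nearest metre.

267 m

At φ = 57.4321°, λ = 31.5182°: sin φ = 0.842754, cos φ = 0.538299, sin λ = 0.522769, cos λ = 0.852474.
ΔE = −sin λ·ΔX + cos λ·ΔY = −(0.522769)·(-300.5) + (0.852474)·(-98.6) = 73.04 m.
ΔN = −sin φ cos λ·ΔX − sin φ sin λ·ΔY + cos φ·ΔZ = −(0.842754)(0.852474)(-300.5) − (0.842754)(0.522769)(-98.6) + (0.538299)(-3.9) = 257.23 m.
Horizontal magnitude = √(ΔE² + ΔN²) = √(73.04² + 257.23²) = 267.40 m.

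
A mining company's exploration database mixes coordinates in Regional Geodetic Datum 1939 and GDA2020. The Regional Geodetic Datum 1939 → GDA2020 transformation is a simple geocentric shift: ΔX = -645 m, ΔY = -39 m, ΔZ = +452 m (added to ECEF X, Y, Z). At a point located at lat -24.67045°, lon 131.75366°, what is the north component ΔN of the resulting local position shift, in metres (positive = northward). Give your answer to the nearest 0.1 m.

ΔN = 577.9 m

The local north axis is (−sin φ cos λ, −sin φ sin λ, cos φ), giving ΔN = 179.283 − 12.144 + 410.743 = 577.88 m.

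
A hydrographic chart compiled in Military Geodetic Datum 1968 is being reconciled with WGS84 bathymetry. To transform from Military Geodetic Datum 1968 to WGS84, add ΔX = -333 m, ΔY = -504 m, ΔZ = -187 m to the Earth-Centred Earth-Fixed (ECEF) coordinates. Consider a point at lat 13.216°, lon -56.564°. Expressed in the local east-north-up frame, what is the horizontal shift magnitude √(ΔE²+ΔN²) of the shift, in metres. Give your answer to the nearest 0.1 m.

The local east axis at (φ, λ) is (−sin λ, cos λ, 0), so ΔE = −sin(-56.564°)·(-333) + cos(-56.564°)·(-504) = -555.60 m.
The local north axis is (−sin φ cos λ, −sin φ sin λ, cos φ), giving ΔN = 41.949 − 96.156 − 182.047 = -236.25 m.
Horizontal magnitude = √(ΔE² + ΔN²) = √((-555.60)² + (-236.25)²) = 603.74 m.

603.7 m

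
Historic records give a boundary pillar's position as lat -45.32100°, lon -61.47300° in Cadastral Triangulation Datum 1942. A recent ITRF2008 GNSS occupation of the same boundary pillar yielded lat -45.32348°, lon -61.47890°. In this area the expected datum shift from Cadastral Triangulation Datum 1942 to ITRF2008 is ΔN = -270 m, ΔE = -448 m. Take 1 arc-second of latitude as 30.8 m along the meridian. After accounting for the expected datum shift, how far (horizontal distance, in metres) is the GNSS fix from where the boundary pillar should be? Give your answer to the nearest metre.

Observed coordinate differences: Δφ = -0.00248°, Δλ = -0.00590°.
Converting to metres (1° lat = 110880 m, cos φ = 0.703134): observed ΔN = -275.0 m, observed ΔE = -460.0 m.
Subtracting the expected shift leaves a residual of -275.0 − (-270) = -5.0 m north and -460.0 − (-448) = -12.0 m east.
Residual distance = √((-5.0)² + (-12.0)²) = 13.0 m.

13 m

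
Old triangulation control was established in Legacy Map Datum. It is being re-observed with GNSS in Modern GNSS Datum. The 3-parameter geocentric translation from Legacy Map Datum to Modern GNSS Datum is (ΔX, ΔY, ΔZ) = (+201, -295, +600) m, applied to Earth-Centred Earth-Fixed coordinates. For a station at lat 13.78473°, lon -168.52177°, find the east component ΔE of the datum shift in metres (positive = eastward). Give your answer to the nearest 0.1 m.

At φ = 13.78473°, λ = -168.52177°: sin φ = 0.238275, cos φ = 0.971198, sin λ = -0.198996, cos λ = -0.980000.
ΔE = −sin λ·ΔX + cos λ·ΔY = −(-0.198996)·(201) + (-0.980000)·(-295) = 329.10 m.

ΔE = 329.1 m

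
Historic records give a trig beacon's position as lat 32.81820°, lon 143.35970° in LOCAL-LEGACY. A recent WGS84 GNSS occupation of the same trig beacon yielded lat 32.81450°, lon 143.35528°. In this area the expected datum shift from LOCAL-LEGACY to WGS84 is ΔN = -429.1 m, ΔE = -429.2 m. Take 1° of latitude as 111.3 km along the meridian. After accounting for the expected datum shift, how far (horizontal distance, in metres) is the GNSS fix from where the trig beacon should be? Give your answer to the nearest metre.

Observed coordinate differences: Δφ = -0.00370°, Δλ = -0.00442°.
Converting to metres (1° lat = 111300 m, cos φ = 0.840394): observed ΔN = -411.8 m, observed ΔE = -413.4 m.
Subtracting the expected shift leaves a residual of -411.8 − (-429.1) = 17.3 m north and -413.4 − (-429.2) = 15.8 m east.
Residual distance = √(17.3² + 15.8²) = 23.4 m.

23 m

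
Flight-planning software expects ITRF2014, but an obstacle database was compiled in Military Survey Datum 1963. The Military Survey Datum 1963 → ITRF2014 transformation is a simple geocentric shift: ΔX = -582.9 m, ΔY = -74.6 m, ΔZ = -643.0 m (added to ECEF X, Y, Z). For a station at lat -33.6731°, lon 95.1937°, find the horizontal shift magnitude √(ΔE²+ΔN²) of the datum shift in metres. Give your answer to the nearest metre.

803 m

The local east axis at (φ, λ) is (−sin λ, cos λ, 0), so ΔE = −sin(95.1937°)·(-582.9) + cos(95.1937°)·(-74.6) = 587.26 m.
The local north axis is (−sin φ cos λ, −sin φ sin λ, cos φ), giving ΔN = 29.256 − 41.192 − 535.114 = -547.05 m.
Horizontal magnitude = √(ΔE² + ΔN²) = √(587.26² + (-547.05)²) = 802.58 m.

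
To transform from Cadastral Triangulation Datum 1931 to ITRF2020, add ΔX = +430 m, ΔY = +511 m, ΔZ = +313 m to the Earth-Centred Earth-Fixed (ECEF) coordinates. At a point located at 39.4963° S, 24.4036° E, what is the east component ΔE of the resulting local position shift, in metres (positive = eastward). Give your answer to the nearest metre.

At φ = -39.4963°, λ = 24.4036°: sin φ = -0.636028, cos φ = 0.771666, sin λ = 0.413162, cos λ = 0.910658.
ΔE = −sin λ·ΔX + cos λ·ΔY = −(0.413162)·(430) + (0.910658)·(511) = 287.69 m.

ΔE = 288 m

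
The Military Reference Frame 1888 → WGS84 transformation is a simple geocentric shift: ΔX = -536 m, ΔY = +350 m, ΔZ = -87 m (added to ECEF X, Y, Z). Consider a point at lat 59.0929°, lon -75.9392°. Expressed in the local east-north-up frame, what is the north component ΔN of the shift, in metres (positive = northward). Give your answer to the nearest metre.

At φ = 59.0929°, λ = -75.9392°: sin φ = 0.858001, cos φ = 0.513648, sin λ = -0.970038, cos λ = 0.242951.
ΔN = −sin φ cos λ·ΔX − sin φ sin λ·ΔY + cos φ·ΔZ = −(0.858001)(0.242951)(-536) − (0.858001)(-0.970038)(350) + (0.513648)(-87) = 358.35 m.

ΔN = 358 m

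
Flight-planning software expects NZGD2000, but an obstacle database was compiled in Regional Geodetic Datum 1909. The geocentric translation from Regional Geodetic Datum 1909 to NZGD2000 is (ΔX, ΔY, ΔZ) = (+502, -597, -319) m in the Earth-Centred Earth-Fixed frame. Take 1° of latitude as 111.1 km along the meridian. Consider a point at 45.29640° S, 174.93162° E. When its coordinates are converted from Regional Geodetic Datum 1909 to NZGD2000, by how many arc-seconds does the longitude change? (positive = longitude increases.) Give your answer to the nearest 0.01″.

sin φ = -0.710755, cos φ = 0.703439, sin λ = 0.088345, cos λ = -0.996090.
East component: ΔE = −sin λ·ΔX + cos λ·ΔY = −(0.088345)(502) + (-0.996090)(-597) = 550.32 m.
1° of latitude spans 111100 m; at latitude φ, 1° of longitude spans that × cos φ = 78152.1 m, so Δλ = 550.32 / 78152.1 × 3600 = 25.350″.

Δλ = 25.35″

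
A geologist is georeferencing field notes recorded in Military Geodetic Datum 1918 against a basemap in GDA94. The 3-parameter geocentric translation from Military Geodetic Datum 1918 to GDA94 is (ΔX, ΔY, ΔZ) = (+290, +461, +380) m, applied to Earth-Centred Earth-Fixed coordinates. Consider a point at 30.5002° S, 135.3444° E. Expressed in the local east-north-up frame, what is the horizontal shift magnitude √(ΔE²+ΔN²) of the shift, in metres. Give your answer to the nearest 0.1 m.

At φ = -30.5002°, λ = 135.3444°: sin φ = -0.507541, cos φ = 0.861627, sin λ = 0.702844, cos λ = -0.711344.
ΔE = −sin λ·ΔX + cos λ·ΔY = −(0.702844)·(290) + (-0.711344)·(461) = -531.75 m.
ΔN = −sin φ cos λ·ΔX − sin φ sin λ·ΔY + cos φ·ΔZ = −(-0.507541)(-0.711344)(290) − (-0.507541)(0.702844)(461) + (0.861627)(380) = 387.17 m.
Horizontal magnitude = √(ΔE² + ΔN²) = √((-531.75)² + 387.17²) = 657.77 m.

657.8 m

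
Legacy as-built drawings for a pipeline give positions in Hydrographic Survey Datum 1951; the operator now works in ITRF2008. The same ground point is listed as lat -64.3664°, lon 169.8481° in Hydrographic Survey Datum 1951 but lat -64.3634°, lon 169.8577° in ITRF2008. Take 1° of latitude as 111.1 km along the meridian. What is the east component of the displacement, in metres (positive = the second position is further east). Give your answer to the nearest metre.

ΔE = 461 m

Δφ = -64.3634° − -64.3664° = +0.0030°; Δλ = 169.8577° − 169.8481° = +0.0096°.
ΔN = Δφ × 111100 = 333.3 m; ΔE = Δλ × 111100 × cos(-64.3664°) = +0.0096 × 111100 × 0.432615 = 461.4 m.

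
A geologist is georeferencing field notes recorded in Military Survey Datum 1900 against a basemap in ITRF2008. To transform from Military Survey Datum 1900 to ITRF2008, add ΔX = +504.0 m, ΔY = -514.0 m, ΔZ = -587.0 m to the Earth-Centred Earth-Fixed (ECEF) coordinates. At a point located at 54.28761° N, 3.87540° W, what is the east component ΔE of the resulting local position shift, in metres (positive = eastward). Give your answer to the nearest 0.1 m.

ΔE = -478.8 m

The local east axis at (φ, λ) is (−sin λ, cos λ, 0), so ΔE = −sin(-3.87540°)·504.0 + cos(-3.87540°)·(-514.0) = -478.76 m.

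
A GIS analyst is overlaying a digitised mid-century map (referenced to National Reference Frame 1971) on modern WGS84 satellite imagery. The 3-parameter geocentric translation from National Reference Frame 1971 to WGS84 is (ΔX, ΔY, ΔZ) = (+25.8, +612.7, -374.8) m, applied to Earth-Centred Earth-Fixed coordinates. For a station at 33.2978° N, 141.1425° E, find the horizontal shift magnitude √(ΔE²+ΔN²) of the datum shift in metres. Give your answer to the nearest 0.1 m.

The local east axis at (φ, λ) is (−sin λ, cos λ, 0), so ΔE = −sin(141.1425°)·25.8 + cos(141.1425°)·612.7 = -493.30 m.
The local north axis is (−sin φ cos λ, −sin φ sin λ, cos φ), giving ΔN = 11.030 − 211.032 − 313.268 = -513.27 m.
Horizontal magnitude = √(ΔE² + ΔN²) = √((-493.30)² + (-513.27)²) = 711.89 m.

711.9 m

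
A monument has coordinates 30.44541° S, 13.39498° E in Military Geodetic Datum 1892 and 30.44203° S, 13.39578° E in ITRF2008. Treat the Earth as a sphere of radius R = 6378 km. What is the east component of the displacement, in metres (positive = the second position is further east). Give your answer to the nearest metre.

Δφ = -30.44203° − -30.44541° = +0.00338°; Δλ = 13.39578° − 13.39498° = +0.00080°.
1° along a meridian = πR/180 = 111317 m.
ΔN = Δφ × 111317 = 376.3 m; ΔE = Δλ × 111317 × cos(-30.44541°) = +0.00080 × 111317 × 0.862112 = 76.8 m.

ΔE = 77 m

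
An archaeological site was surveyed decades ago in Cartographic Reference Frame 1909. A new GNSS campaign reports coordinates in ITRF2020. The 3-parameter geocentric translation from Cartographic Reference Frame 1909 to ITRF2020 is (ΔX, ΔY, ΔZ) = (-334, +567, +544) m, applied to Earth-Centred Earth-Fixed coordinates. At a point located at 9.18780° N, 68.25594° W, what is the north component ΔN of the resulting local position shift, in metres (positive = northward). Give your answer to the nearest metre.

At φ = 9.18780°, λ = -68.25594°: sin φ = 0.159671, cos φ = 0.987170, sin λ = -0.928848, cos λ = 0.370461.
ΔN = −sin φ cos λ·ΔX − sin φ sin λ·ΔY + cos φ·ΔZ = −(0.159671)(0.370461)(-334) − (0.159671)(-0.928848)(567) + (0.987170)(544) = 640.87 m.

ΔN = 641 m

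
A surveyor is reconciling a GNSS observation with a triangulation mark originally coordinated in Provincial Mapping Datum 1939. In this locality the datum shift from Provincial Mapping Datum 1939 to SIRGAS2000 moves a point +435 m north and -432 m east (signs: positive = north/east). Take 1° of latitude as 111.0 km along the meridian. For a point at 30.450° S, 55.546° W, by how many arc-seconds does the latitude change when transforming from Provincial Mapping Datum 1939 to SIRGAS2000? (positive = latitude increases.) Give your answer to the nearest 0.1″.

1° of latitude = 111.0 km, so Δφ = 435.0 / 111000 = 0.0039189° = 14.108″.

Δφ = 14.1″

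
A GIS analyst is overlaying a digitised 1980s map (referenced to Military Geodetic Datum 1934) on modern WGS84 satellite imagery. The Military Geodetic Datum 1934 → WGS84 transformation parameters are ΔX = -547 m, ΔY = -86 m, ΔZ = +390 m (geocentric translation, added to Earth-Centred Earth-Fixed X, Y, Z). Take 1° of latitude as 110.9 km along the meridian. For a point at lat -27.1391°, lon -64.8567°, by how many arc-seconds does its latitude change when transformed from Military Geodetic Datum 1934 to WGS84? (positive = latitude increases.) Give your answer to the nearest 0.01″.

Δφ = 8.98″

sin φ = -0.456152, cos φ = 0.889902, sin λ = -0.905248, cos λ = 0.424884.
North component: ΔN = −sin φ cos λ·ΔX − sin φ sin λ·ΔY + cos φ·ΔZ = −(-0.456152)(0.424884)(-547) − (-0.456152)(-0.905248)(-86) + (0.889902)(390) = 276.56 m.
1° of latitude spans 110900 m, so Δφ = 276.56 / 110900 × 3600 = 8.978″.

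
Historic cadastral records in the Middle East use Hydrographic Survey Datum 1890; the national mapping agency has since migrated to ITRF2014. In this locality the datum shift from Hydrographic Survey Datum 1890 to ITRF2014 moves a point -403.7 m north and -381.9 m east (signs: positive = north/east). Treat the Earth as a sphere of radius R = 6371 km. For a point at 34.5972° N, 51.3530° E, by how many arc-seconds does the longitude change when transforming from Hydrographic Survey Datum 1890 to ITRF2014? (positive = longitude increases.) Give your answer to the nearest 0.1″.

At latitude 34.5972°, cos φ = 0.823164.
One radian of longitude at latitude φ spans R cos φ, so Δλ = ΔE / (R cos φ) = -381.9 / (6371000 × 0.823164) = -7.2821e-05 rad = -15.020″.

Δλ = -15.0″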